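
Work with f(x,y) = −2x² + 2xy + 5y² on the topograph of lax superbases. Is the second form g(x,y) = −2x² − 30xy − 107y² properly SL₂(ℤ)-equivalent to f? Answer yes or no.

D₁ = 44, D₂ = 44
river cycle of f (length 2): (-2, 6, 1), (1, 6, -2)
river cycle of g (length 2): (-2, 6, 1), (1, 6, -2)
cycles coincide ⇒ equivalent

yes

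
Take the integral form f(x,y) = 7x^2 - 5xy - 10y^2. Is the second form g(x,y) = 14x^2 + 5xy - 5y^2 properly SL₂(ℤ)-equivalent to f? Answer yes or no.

D₁ = 305, D₂ = 305
river cycle of f (length 8): (-10, 5, 7), (7, 9, -8), (-8, 7, 8), (8, 9, -7), (-7, 5, 10), (10, 15, -2), (-2, 17, 2), (2, 15, -10)
river cycle of g (length 4): (-5, 15, 4), (4, 17, -1), (-1, 17, 4), (4, 15, -5)
cycles differ ⇒ inequivalent

no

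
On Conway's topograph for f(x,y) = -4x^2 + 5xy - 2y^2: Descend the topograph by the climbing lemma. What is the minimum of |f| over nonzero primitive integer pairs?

translate: b→3 (≡-5 mod 8), so (4,-5,2)→(4,3,1)
flip: (4,3,1)→(1,-3,4)
translate: b→1 (≡-3 mod 2), so (1,-3,4)→(1,1,2)
reduced (well bottom): (1,1,2) with a≤c, −a<b≤a
well minimum |f| = |-1| = 1 (negative-definite)

1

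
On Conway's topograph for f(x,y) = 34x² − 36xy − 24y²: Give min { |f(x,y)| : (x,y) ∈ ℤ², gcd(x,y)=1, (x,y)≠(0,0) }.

descent: ρ → (-24,36,34)  [lands on river]
river: ρ → (34,32,-26)
river: ρ → (-26,20,40)
river: ρ → (40,60,-6)
river: ρ → (-6,60,40)
river: ρ → (40,20,-26)
river: ρ → (-26,32,34)
river: ρ → (34,36,-24)
river: ρ → (-24,60,10)
river: ρ → (10,60,-24)
closes: descent 1, river 10
min |a| on river = 6

6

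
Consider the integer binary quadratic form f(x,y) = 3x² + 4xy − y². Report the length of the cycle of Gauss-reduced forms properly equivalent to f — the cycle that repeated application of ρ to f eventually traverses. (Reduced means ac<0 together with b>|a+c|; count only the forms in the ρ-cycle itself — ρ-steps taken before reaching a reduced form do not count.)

D = 28, ⌊√D⌋ = 5
river: ρ → (-1,4,3)
river: ρ → (3,2,-2)
river: ρ → (-2,2,3)
river: ρ → (3,4,-1)
ρ-cycle length = 4 (tail of 0 descent steps not counted)

4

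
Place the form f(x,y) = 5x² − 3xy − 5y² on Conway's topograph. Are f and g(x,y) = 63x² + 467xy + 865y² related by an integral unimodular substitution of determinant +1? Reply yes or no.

D₁ = 109, D₂ = 109
river cycle of f (length 14): (-5, 3, 5), (5, 7, -3), (-3, 5, 7), (7, 9, -1), (-1, 9, 7), (7, 5, -3), (-3, 7, 5), (5, 3, -5), (-5, 7, 3), (3, 5, -7), … (4 more)
river cycle of g (length 14): (5, 7, -3), (-3, 5, 7), (7, 9, -1), (-1, 9, 7), (7, 5, -3), (-3, 7, 5), (5, 3, -5), (-5, 7, 3), (3, 5, -7), (-7, 9, 1), … (4 more)
cycles coincide ⇒ equivalent

yes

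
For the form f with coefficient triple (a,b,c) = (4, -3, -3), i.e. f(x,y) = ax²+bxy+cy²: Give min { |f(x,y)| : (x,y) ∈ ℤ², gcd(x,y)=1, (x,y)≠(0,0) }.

descent: ρ → (-3,3,4)  [lands on river]
river: ρ → (4,5,-2)
river: ρ → (-2,7,1)
river: ρ → (1,7,-2)
river: ρ → (-2,5,4)
river: ρ → (4,3,-3)
closes: descent 1, river 6
min |a| on river = 1

1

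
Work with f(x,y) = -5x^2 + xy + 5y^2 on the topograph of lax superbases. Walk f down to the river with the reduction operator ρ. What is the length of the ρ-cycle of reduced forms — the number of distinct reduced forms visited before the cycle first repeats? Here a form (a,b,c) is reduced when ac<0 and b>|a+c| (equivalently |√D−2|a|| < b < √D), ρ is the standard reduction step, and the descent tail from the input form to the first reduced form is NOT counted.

D = 101, ⌊√D⌋ = 10
river: ρ → (5,9,-1)
river: ρ → (-1,9,5)
river: ρ → (5,1,-5)
river: ρ → (-5,9,1)
river: ρ → (1,9,-5)
river: ρ → (-5,1,5)
ρ-cycle length = 6 (tail of 0 descent steps not counted)

6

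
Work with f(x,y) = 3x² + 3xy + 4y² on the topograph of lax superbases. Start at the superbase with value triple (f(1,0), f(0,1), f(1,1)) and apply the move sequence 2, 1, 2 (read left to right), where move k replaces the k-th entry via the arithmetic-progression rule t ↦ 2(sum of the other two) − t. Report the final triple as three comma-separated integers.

start (3,4,10) = (f(1,0),f(0,1),f(1,1))
replace slot 2: 2·(3+10) − 4 = 22 → (3,22,10)
replace slot 1: 2·(22+10) − 3 = 61 → (61,22,10)
replace slot 2: 2·(61+10) − 22 = 120 → (61,120,10)

61,120,10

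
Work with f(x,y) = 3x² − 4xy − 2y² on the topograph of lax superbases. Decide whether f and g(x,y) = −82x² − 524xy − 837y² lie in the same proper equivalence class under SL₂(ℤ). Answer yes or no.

D₁ = 40, D₂ = 40
river cycle of f (length 6): (-2, 4, 3), (3, 2, -3), (-3, 4, 2), (2, 4, -3), (-3, 2, 3), (3, 4, -2)
river cycle of g (length 6): (-3, 2, 3), (3, 4, -2), (-2, 4, 3), (3, 2, -3), (-3, 4, 2), (2, 4, -3)
cycles coincide ⇒ equivalent

yes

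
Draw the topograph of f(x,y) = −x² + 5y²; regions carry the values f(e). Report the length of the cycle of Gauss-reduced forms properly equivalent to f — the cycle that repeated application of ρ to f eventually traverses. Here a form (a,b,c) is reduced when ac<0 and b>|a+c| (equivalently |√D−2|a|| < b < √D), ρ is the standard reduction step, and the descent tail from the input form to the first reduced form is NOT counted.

D = 20, ⌊√D⌋ = 4
descent: ρ → (5,0,-1)
descent: ρ → (-1,4,1)  [lands on river]
river: ρ → (1,4,-1)
ρ-cycle length = 2 (tail of 2 descent steps not counted)

2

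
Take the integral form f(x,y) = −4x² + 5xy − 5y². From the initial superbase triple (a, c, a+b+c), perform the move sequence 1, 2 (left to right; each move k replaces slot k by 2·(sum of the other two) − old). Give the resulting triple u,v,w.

start (-4,-5,-4) = (f(1,0),f(0,1),f(1,1))
replace slot 1: 2·((-5)+(-4)) − (-4) = -14 → (-14,-5,-4)
replace slot 2: 2·((-14)+(-4)) − (-5) = -31 → (-14,-31,-4)

-14,-31,-4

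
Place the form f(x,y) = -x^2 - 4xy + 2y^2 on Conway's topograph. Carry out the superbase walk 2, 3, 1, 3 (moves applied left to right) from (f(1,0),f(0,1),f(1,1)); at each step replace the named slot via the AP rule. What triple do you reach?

start (-1,2,-3) = (f(1,0),f(0,1),f(1,1))
replace slot 2: 2·((-1)+(-3)) − 2 = -10 → (-1,-10,-3)
replace slot 3: 2·((-1)+(-10)) − (-3) = -19 → (-1,-10,-19)
replace slot 1: 2·((-10)+(-19)) − (-1) = -57 → (-57,-10,-19)
replace slot 3: 2·((-57)+(-10)) − (-19) = -115 → (-57,-10,-115)

-57,-10,-115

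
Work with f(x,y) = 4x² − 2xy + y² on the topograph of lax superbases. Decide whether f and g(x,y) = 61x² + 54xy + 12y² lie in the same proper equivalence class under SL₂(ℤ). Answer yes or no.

D₁ = -12, D₂ = -12
f: flip: (4,-2,1)→(1,2,4)
f: translate: b→0 (≡2 mod 2), so (1,2,4)→(1,0,3)
f: reduced (well bottom): (1,0,3) with a≤c, −a<b≤a
g: flip: (61,54,12)→(12,-54,61)
g: translate: b→-6 (≡-54 mod 24), so (12,-54,61)→(12,-6,1)
g: flip: (12,-6,1)→(1,6,12)
g: translate: b→0 (≡6 mod 2), so (1,6,12)→(1,0,3)
g: reduced (well bottom): (1,0,3) with a≤c, −a<b≤a
reduced forms (1, 0, 3) vs (1, 0, 3) ⇒ equivalent

yes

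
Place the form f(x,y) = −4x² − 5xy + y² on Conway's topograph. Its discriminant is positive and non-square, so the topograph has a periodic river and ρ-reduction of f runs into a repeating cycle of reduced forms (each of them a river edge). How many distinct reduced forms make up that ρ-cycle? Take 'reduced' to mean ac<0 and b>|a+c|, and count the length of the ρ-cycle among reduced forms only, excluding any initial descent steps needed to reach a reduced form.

D = 41, ⌊√D⌋ = 6
descent: ρ → (1,5,-4)  [lands on river]
river: ρ → (-4,3,2)
river: ρ → (2,5,-2)
river: ρ → (-2,3,4)
river: ρ → (4,5,-1)
river: ρ → (-1,5,4)
river: ρ → (4,3,-2)
river: ρ → (-2,5,2)
river: ρ → (2,3,-4)
river: ρ → (-4,5,1)
ρ-cycle length = 10 (tail of 1 descent step not counted)

10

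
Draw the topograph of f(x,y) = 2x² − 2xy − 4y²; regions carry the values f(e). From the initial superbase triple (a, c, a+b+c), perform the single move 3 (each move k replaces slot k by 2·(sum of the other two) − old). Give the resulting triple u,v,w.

start (2,-4,-4) = (f(1,0),f(0,1),f(1,1))
replace slot 3: 2·(2+(-4)) − (-4) = 0 → (2,-4,0)

2,-4,0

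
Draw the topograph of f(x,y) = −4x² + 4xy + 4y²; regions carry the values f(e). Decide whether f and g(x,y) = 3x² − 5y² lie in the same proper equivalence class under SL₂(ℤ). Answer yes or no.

D₁ = 80, D₂ = 60
discriminants differ ⇒ not SL₂(ℤ)-equivalent

no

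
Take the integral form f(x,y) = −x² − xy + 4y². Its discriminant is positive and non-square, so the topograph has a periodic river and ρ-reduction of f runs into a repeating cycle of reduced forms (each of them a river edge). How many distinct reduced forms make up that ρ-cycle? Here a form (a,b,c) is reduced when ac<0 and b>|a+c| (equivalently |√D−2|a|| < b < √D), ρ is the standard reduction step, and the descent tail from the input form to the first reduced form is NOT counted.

D = 17, ⌊√D⌋ = 4
descent: ρ → (4,1,-1)
descent: ρ → (-1,3,2)  [lands on river]
river: ρ → (2,1,-2)
river: ρ → (-2,3,1)
river: ρ → (1,3,-2)
river: ρ → (-2,1,2)
river: ρ → (2,3,-1)
ρ-cycle length = 6 (tail of 2 descent steps not counted)

6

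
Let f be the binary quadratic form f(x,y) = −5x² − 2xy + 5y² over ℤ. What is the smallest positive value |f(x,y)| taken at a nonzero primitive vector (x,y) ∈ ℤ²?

descent: ρ → (5,2,-5)  [lands on river]
river: ρ → (-5,8,2)
river: ρ → (2,8,-5)
river: ρ → (-5,2,5)
river: ρ → (5,8,-2)
river: ρ → (-2,8,5)
closes: descent 1, river 6
min |a| on river = 2

2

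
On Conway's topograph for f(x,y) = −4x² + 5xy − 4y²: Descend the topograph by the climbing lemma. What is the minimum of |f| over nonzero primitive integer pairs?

translate: b→3 (≡-5 mod 8), so (4,-5,4)→(4,3,3)
flip: (4,3,3)→(3,-3,4)
translate: b→3 (≡-3 mod 6), so (3,-3,4)→(3,3,4)
reduced (well bottom): (3,3,4) with a≤c, −a<b≤a
well minimum |f| = |-3| = 3 (negative-definite)

3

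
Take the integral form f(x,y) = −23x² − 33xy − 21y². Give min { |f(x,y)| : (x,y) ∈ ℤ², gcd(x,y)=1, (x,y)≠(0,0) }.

translate: b→-13 (≡33 mod 46), so (23,33,21)→(23,-13,11)
flip: (23,-13,11)→(11,13,23)
translate: b→-9 (≡13 mod 22), so (11,13,23)→(11,-9,21)
reduced (well bottom): (11,-9,21) with a≤c, −a<b≤a
well minimum |f| = |-11| = 11 (negative-definite)

11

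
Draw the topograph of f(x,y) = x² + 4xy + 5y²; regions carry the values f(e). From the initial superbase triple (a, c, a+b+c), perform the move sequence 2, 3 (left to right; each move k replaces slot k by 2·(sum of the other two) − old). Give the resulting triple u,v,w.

start (1,5,10) = (f(1,0),f(0,1),f(1,1))
replace slot 2: 2·(1+10) − 5 = 17 → (1,17,10)
replace slot 3: 2·(1+17) − 10 = 26 → (1,17,26)

1,17,26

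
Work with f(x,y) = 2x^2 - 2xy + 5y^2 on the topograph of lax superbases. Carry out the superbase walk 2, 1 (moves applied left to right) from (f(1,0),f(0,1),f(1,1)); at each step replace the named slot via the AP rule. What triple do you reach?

start (2,5,5) = (f(1,0),f(0,1),f(1,1))
replace slot 2: 2·(2+5) − 5 = 9 → (2,9,5)
replace slot 1: 2·(9+5) − 2 = 26 → (26,9,5)

26,9,5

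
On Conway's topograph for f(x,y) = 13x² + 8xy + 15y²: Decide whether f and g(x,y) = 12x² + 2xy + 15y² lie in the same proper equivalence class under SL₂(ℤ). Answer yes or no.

D₁ = -716, D₂ = -716
f: reduced (well bottom): (13,8,15) with a≤c, −a<b≤a
g: reduced (well bottom): (12,2,15) with a≤c, −a<b≤a
reduced forms (13, 8, 15) vs (12, 2, 15) ⇒ inequivalent

no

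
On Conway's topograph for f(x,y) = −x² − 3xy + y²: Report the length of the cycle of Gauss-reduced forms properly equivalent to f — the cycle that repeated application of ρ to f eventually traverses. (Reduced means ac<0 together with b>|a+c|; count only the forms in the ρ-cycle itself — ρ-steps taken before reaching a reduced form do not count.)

D = 13, ⌊√D⌋ = 3
descent: ρ → (1,3,-1)  [lands on river]
river: ρ → (-1,3,1)
ρ-cycle length = 2 (tail of 1 descent step not counted)

2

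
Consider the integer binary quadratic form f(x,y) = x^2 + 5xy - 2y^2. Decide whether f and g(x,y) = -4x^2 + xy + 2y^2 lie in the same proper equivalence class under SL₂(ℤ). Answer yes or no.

D₁ = 33, D₂ = 33
river cycle of f (length 4): (-2, 3, 3), (3, 3, -2), (-2, 5, 1), (1, 5, -2)
river cycle of g (length 4): (2, 3, -3), (-3, 3, 2), (2, 5, -1), (-1, 5, 2)
cycles differ ⇒ inequivalent

no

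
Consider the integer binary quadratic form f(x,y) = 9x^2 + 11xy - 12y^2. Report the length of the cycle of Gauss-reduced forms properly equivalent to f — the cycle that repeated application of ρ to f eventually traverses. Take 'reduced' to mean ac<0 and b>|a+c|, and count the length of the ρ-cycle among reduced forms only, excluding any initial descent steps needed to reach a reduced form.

D = 553, ⌊√D⌋ = 23
river: ρ → (-12,13,8)
river: ρ → (8,19,-6)
river: ρ → (-6,17,11)
river: ρ → (11,5,-12)
river: ρ → (-12,19,4)
river: ρ → (4,21,-7)
river: ρ → (-7,21,4)
river: ρ → (4,19,-12)
river: ρ → (-12,5,11)
river: ρ → (11,17,-6)
river: ρ → (-6,19,8)
river: ρ → (8,13,-12)
river: ρ → (-12,11,9)
river: ρ → (9,7,-14)
river: ρ → (-14,21,2)
river: ρ → (2,23,-3)
river: ρ → (-3,19,16)
river: ρ → (16,13,-6)
river: ρ → (-6,23,1)
river: ρ → (1,23,-6)
river: ρ → (-6,13,16)
river: ρ → (16,19,-3)
river: ρ → (-3,23,2)
river: ρ → (2,21,-14)
river: ρ → (-14,7,9)
river: ρ → (9,11,-12)
ρ-cycle length = 26 (tail of 0 descent steps not counted)

26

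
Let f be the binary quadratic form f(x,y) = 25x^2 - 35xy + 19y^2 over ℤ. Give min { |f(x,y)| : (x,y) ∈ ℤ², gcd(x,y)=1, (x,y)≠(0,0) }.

translate: b→15 (≡-35 mod 50), so (25,-35,19)→(25,15,9)
flip: (25,15,9)→(9,-15,25)
translate: b→3 (≡-15 mod 18), so (9,-15,25)→(9,3,19)
reduced (well bottom): (9,3,19) with a≤c, −a<b≤a
well minimum = a = 9

9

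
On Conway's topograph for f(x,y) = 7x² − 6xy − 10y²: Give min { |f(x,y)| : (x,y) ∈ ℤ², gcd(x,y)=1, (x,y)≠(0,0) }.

descent: ρ → (-10,6,7)  [lands on river]
river: ρ → (7,8,-9)
river: ρ → (-9,10,6)
river: ρ → (6,14,-5)
river: ρ → (-5,16,3)
river: ρ → (3,14,-10)
closes: descent 1, river 6
min |a| on river = 3

3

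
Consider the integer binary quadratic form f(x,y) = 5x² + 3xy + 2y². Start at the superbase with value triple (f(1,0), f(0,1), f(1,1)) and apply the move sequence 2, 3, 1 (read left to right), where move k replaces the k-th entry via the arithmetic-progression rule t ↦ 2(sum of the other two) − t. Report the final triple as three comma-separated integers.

start (5,2,10) = (f(1,0),f(0,1),f(1,1))
replace slot 2: 2·(5+10) − 2 = 28 → (5,28,10)
replace slot 3: 2·(5+28) − 10 = 56 → (5,28,56)
replace slot 1: 2·(28+56) − 5 = 163 → (163,28,56)

163,28,56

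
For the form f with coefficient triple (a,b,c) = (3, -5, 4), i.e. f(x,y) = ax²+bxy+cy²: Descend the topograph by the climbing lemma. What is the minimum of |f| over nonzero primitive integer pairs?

translate: b→1 (≡-5 mod 6), so (3,-5,4)→(3,1,2)
flip: (3,1,2)→(2,-1,3)
reduced (well bottom): (2,-1,3) with a≤c, −a<b≤a
well minimum = a = 2

2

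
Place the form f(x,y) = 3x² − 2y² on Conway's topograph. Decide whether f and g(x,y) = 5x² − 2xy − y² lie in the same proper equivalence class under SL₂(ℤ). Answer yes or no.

D₁ = 24, D₂ = 24
river cycle of f (length 2): (-2, 4, 1), (1, 4, -2)
river cycle of g (length 2): (-1, 4, 2), (2, 4, -1)
cycles differ ⇒ inequivalent

no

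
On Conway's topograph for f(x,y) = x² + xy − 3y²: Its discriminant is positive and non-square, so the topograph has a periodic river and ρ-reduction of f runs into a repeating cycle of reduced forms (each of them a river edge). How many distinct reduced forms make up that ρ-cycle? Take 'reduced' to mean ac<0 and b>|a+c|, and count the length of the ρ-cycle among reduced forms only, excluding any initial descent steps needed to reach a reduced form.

D = 13, ⌊√D⌋ = 3
descent: ρ → (-3,-1,1)
descent: ρ → (1,3,-1)  [lands on river]
river: ρ → (-1,3,1)
ρ-cycle length = 2 (tail of 2 descent steps not counted)

2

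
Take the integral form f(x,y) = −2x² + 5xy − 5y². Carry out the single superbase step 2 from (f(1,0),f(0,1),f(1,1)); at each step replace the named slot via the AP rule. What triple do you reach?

start (-2,-5,-2) = (f(1,0),f(0,1),f(1,1))
replace slot 2: 2·((-2)+(-2)) − (-5) = -3 → (-2,-3,-2)

-2,-3,-2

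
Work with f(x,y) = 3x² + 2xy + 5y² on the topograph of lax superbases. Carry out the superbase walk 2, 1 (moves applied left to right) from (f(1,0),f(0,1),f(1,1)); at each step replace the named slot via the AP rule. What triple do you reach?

start (3,5,10) = (f(1,0),f(0,1),f(1,1))
replace slot 2: 2·(3+10) − 5 = 21 → (3,21,10)
replace slot 1: 2·(21+10) − 3 = 59 → (59,21,10)

59,21,10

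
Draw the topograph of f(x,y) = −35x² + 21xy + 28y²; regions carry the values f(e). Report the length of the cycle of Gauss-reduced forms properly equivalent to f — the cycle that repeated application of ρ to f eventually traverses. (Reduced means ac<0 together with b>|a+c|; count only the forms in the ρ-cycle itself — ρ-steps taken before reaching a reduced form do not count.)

D = 4361, ⌊√D⌋ = 66
river: ρ → (28,35,-28)
river: ρ → (-28,21,35)
river: ρ → (35,49,-14)
river: ρ → (-14,63,7)
river: ρ → (7,63,-14)
river: ρ → (-14,49,35)
river: ρ → (35,21,-28)
river: ρ → (-28,35,28)
river: ρ → (28,21,-35)
river: ρ → (-35,49,14)
river: ρ → (14,63,-7)
river: ρ → (-7,63,14)
river: ρ → (14,49,-35)
river: ρ → (-35,21,28)
ρ-cycle length = 14 (tail of 0 descent steps not counted)

14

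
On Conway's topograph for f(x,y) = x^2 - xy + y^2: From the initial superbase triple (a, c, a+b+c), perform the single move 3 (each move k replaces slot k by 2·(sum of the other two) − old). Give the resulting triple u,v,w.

start (1,1,1) = (f(1,0),f(0,1),f(1,1))
replace slot 3: 2·(1+1) − 1 = 3 → (1,1,3)

1,1,3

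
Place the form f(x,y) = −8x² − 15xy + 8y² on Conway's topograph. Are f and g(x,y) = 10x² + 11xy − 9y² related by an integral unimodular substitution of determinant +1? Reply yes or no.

D₁ = 481, D₂ = 481
river cycle of f (length 26): (8, 15, -8), (-8, 17, 6), (6, 19, -5), (-5, 21, 2), (2, 19, -15), (-15, 11, 6), (6, 13, -13), (-13, 13, 6), (6, 11, -15), (-15, 19, 2), … (16 more)
river cycle of g (length 30): (-9, 7, 12), (12, 17, -4), (-4, 15, 16), (16, 17, -3), (-3, 19, 10), (10, 21, -1), (-1, 21, 10), (10, 19, -3), (-3, 17, 16), (16, 15, -4), … (20 more)
cycles differ ⇒ inequivalent

no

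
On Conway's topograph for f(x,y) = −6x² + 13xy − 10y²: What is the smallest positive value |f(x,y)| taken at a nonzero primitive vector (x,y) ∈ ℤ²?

translate: b→-1 (≡-13 mod 12), so (6,-13,10)→(6,-1,3)
flip: (6,-1,3)→(3,1,6)
reduced (well bottom): (3,1,6) with a≤c, −a<b≤a
well minimum |f| = |-3| = 3 (negative-definite)

3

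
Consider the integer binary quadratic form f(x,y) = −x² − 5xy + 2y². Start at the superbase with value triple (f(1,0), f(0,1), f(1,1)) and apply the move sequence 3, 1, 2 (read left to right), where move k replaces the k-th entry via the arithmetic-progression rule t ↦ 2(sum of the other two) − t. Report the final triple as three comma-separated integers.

start (-1,2,-4) = (f(1,0),f(0,1),f(1,1))
replace slot 3: 2·((-1)+2) − (-4) = 6 → (-1,2,6)
replace slot 1: 2·(2+6) − (-1) = 17 → (17,2,6)
replace slot 2: 2·(17+6) − 2 = 44 → (17,44,6)

17,44,6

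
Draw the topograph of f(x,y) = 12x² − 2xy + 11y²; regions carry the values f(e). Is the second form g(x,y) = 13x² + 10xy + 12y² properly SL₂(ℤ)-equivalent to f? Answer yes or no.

D₁ = -524, D₂ = -524
f: flip: (12,-2,11)→(11,2,12)
f: reduced (well bottom): (11,2,12) with a≤c, −a<b≤a
g: flip: (13,10,12)→(12,-10,13)
g: reduced (well bottom): (12,-10,13) with a≤c, −a<b≤a
reduced forms (11, 2, 12) vs (12, -10, 13) ⇒ inequivalent

no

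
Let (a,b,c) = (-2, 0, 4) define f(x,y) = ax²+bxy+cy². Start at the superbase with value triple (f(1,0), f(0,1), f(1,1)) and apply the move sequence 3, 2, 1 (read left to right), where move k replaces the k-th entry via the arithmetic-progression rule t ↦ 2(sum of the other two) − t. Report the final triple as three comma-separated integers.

start (-2,4,2) = (f(1,0),f(0,1),f(1,1))
replace slot 3: 2·((-2)+4) − 2 = 2 → (-2,4,2)
replace slot 2: 2·((-2)+2) − 4 = -4 → (-2,-4,2)
replace slot 1: 2·((-4)+2) − (-2) = -2 → (-2,-4,2)

-2,-4,2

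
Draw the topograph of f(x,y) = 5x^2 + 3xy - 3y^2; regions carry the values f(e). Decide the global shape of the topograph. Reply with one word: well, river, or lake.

D = b²−4ac = 3² − 4·5·(-3) = 69
D > 0 non-square ⇒ indefinite ⇒ periodic river

river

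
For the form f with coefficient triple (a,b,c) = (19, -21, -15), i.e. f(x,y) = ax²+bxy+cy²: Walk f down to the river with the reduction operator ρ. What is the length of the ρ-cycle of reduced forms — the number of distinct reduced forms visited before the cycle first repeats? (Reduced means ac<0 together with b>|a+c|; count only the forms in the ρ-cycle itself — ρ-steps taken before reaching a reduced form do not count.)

D = 1581, ⌊√D⌋ = 39
descent: ρ → (-15,21,19)  [lands on river]
river: ρ → (19,17,-17)
river: ρ → (-17,17,19)
river: ρ → (19,21,-15)
river: ρ → (-15,39,1)
river: ρ → (1,39,-15)
ρ-cycle length = 6 (tail of 1 descent step not counted)

6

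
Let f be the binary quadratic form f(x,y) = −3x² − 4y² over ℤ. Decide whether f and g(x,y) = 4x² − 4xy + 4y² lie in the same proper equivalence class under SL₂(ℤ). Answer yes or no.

D₁ = -48, D₂ = -48
f is negative-definite; reduce −f:
−f: reduced (well bottom): (3,0,4) with a≤c, −a<b≤a
flip sign back: reduced form of f is (-3,0,-4)
g: translate: b→4 (≡-4 mod 8), so (4,-4,4)→(4,4,4)
g: reduced (well bottom): (4,4,4) with a≤c, −a<b≤a
reduced forms (-3, 0, -4) vs (4, 4, 4) ⇒ inequivalent

no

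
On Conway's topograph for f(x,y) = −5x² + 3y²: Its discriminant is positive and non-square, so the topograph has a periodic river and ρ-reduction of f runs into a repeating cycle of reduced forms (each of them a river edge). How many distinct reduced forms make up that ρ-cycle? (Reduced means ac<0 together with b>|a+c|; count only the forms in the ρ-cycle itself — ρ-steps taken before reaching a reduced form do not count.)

D = 60, ⌊√D⌋ = 7
descent: ρ → (3,6,-2)  [lands on river]
river: ρ → (-2,6,3)
ρ-cycle length = 2 (tail of 1 descent step not counted)

2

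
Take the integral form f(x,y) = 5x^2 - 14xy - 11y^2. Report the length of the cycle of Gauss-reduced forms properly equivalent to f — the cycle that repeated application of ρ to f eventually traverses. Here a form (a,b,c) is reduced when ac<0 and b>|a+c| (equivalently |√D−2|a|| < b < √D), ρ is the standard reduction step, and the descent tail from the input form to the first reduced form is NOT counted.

D = 416, ⌊√D⌋ = 20
descent: ρ → (-11,14,5)  [lands on river]
river: ρ → (5,16,-8)
river: ρ → (-8,16,5)
river: ρ → (5,14,-11)
river: ρ → (-11,8,8)
river: ρ → (8,8,-11)
ρ-cycle length = 6 (tail of 1 descent step not counted)

6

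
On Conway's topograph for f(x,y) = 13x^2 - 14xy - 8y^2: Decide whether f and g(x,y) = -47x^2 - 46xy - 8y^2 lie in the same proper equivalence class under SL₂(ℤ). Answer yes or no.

D₁ = 612, D₂ = 612
river cycle of f (length 8): (-8, 14, 13), (13, 12, -9), (-9, 24, 1), (1, 24, -9), (-9, 12, 13), (13, 14, -8), (-8, 18, 9), (9, 18, -8)
river cycle of g (length 8): (-8, 14, 13), (13, 12, -9), (-9, 24, 1), (1, 24, -9), (-9, 12, 13), (13, 14, -8), (-8, 18, 9), (9, 18, -8)
cycles coincide ⇒ equivalent

yes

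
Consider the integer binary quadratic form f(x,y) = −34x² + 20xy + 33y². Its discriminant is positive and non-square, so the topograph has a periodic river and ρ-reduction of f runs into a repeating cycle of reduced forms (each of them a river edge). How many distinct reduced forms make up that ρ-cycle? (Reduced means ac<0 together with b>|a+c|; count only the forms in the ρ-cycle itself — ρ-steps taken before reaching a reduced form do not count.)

D = 4888, ⌊√D⌋ = 69
river: ρ → (33,46,-21)
river: ρ → (-21,38,41)
river: ρ → (41,44,-18)
river: ρ → (-18,64,11)
river: ρ → (11,68,-6)
river: ρ → (-6,64,33)
river: ρ → (33,68,-2)
river: ρ → (-2,68,33)
river: ρ → (33,64,-6)
river: ρ → (-6,68,11)
river: ρ → (11,64,-18)
river: ρ → (-18,44,41)
river: ρ → (41,38,-21)
river: ρ → (-21,46,33)
river: ρ → (33,20,-34)
river: ρ → (-34,48,19)
river: ρ → (19,66,-7)
river: ρ → (-7,60,46)
river: ρ → (46,32,-21)
river: ρ → (-21,52,26)
river: ρ → (26,52,-21)
river: ρ → (-21,32,46)
river: ρ → (46,60,-7)
river: ρ → (-7,66,19)
river: ρ → (19,48,-34)
river: ρ → (-34,20,33)
ρ-cycle length = 26 (tail of 0 descent steps not counted)

26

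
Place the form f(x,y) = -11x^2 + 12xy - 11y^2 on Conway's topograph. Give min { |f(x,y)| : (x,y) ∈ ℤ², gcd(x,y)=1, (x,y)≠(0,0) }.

translate: b→10 (≡-12 mod 22), so (11,-12,11)→(11,10,10)
flip: (11,10,10)→(10,-10,11)
translate: b→10 (≡-10 mod 20), so (10,-10,11)→(10,10,11)
reduced (well bottom): (10,10,11) with a≤c, −a<b≤a
well minimum |f| = |-10| = 10 (negative-definite)

10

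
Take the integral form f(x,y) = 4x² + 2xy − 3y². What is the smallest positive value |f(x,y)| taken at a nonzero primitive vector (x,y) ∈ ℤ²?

river: ρ → (-3,4,3)
river: ρ → (3,2,-4)
river: ρ → (-4,6,1)
river: ρ → (1,6,-4)
river: ρ → (-4,2,3)
river: ρ → (3,4,-3)
river: ρ → (-3,2,4)
river: ρ → (4,6,-1)
river: ρ → (-1,6,4)
river: ρ → (4,2,-3)
closes: descent 0, river 10
min |a| on river = 1

1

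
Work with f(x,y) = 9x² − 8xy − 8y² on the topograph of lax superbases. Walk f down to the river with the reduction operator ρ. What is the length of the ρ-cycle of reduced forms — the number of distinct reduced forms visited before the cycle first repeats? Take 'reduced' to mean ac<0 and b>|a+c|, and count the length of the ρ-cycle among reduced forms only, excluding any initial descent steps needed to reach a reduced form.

D = 352, ⌊√D⌋ = 18
descent: ρ → (-8,8,9)  [lands on river]
river: ρ → (9,10,-7)
river: ρ → (-7,18,1)
river: ρ → (1,18,-7)
river: ρ → (-7,10,9)
river: ρ → (9,8,-8)
ρ-cycle length = 6 (tail of 1 descent step not counted)

6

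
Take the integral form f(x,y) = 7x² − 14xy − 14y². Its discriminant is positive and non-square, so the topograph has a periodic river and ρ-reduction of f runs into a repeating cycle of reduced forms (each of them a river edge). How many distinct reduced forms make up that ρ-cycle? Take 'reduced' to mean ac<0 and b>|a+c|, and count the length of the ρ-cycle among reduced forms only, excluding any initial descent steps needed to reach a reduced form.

D = 588, ⌊√D⌋ = 24
descent: ρ → (-14,14,7)  [lands on river]
river: ρ → (7,14,-14)
ρ-cycle length = 2 (tail of 1 descent step not counted)

2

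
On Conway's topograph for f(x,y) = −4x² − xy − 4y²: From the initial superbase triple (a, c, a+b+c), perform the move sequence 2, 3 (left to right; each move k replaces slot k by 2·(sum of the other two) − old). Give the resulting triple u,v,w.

start (-4,-4,-9) = (f(1,0),f(0,1),f(1,1))
replace slot 2: 2·((-4)+(-9)) − (-4) = -22 → (-4,-22,-9)
replace slot 3: 2·((-4)+(-22)) − (-9) = -43 → (-4,-22,-43)

-4,-22,-43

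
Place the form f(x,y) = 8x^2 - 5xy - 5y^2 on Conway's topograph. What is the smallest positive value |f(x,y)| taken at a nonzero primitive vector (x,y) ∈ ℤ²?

descent: ρ → (-5,5,8)  [lands on river]
river: ρ → (8,11,-2)
river: ρ → (-2,13,2)
river: ρ → (2,11,-8)
river: ρ → (-8,5,5)
river: ρ → (5,5,-8)
river: ρ → (-8,11,2)
river: ρ → (2,13,-2)
river: ρ → (-2,11,8)
river: ρ → (8,5,-5)
closes: descent 1, river 10
min |a| on river = 2

2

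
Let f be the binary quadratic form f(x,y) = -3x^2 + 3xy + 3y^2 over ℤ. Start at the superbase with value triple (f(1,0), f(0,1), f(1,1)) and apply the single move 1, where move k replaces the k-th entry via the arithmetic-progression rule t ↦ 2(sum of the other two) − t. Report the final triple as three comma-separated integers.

start (-3,3,3) = (f(1,0),f(0,1),f(1,1))
replace slot 1: 2·(3+3) − (-3) = 15 → (15,3,3)

15,3,3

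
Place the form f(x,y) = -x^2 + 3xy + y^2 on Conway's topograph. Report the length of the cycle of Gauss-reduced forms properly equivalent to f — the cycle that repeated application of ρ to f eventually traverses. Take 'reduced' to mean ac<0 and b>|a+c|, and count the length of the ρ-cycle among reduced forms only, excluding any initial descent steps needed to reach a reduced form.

D = 13, ⌊√D⌋ = 3
river: ρ → (1,3,-1)
river: ρ → (-1,3,1)
ρ-cycle length = 2 (tail of 0 descent steps not counted)

2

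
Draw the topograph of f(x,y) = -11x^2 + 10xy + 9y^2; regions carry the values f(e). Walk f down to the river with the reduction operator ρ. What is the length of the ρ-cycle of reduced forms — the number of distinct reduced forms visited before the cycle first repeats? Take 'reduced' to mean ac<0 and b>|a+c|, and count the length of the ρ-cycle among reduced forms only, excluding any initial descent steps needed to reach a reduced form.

D = 496, ⌊√D⌋ = 22
river: ρ → (9,8,-12)
river: ρ → (-12,16,5)
river: ρ → (5,14,-15)
river: ρ → (-15,16,4)
river: ρ → (4,16,-15)
river: ρ → (-15,14,5)
river: ρ → (5,16,-12)
river: ρ → (-12,8,9)
river: ρ → (9,10,-11)
river: ρ → (-11,12,8)
river: ρ → (8,20,-3)
river: ρ → (-3,22,1)
river: ρ → (1,22,-3)
river: ρ → (-3,20,8)
river: ρ → (8,12,-11)
river: ρ → (-11,10,9)
ρ-cycle length = 16 (tail of 0 descent steps not counted)

16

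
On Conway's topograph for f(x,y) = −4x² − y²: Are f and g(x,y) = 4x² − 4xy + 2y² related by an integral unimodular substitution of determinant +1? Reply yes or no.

D₁ = -16, D₂ = -16
f is negative-definite; reduce −f:
−f: flip: (4,0,1)→(1,0,4)
−f: reduced (well bottom): (1,0,4) with a≤c, −a<b≤a
flip sign back: reduced form of f is (-1,0,-4)
g: translate: b→4 (≡-4 mod 8), so (4,-4,2)→(4,4,2)
g: flip: (4,4,2)→(2,-4,4)
g: translate: b→0 (≡-4 mod 4), so (2,-4,4)→(2,0,2)
g: reduced (well bottom): (2,0,2) with a≤c, −a<b≤a
reduced forms (-1, 0, -4) vs (2, 0, 2) ⇒ inequivalent

no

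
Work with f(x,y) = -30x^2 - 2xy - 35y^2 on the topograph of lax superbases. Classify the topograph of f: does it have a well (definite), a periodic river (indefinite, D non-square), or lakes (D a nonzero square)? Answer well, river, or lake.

D = b²−4ac = (-2)² − 4·(-30)·(-35) = -4196
D < 0 ⇒ definite ⇒ every region one sign ⇒ single well

well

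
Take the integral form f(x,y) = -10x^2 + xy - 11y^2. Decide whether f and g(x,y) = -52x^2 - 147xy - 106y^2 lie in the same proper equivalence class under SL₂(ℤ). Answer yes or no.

D₁ = -439, D₂ = -439
f is negative-definite; reduce −f:
−f: reduced (well bottom): (10,-1,11) with a≤c, −a<b≤a
flip sign back: reduced form of f is (-10,1,-11)
g is negative-definite; reduce −g:
−g: translate: b→43 (≡147 mod 104), so (52,147,106)→(52,43,11)
−g: flip: (52,43,11)→(11,-43,52)
−g: translate: b→1 (≡-43 mod 22), so (11,-43,52)→(11,1,10)
−g: flip: (11,1,10)→(10,-1,11)
−g: reduced (well bottom): (10,-1,11) with a≤c, −a<b≤a
flip sign back: reduced form of g is (-10,1,-11)
reduced forms (-10, 1, -11) vs (-10, 1, -11) ⇒ equivalent

yes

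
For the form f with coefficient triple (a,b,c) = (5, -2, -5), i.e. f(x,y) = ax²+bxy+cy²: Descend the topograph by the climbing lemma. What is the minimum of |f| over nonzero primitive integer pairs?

descent: ρ → (-5,2,5)  [lands on river]
river: ρ → (5,8,-2)
river: ρ → (-2,8,5)
river: ρ → (5,2,-5)
river: ρ → (-5,8,2)
river: ρ → (2,8,-5)
closes: descent 1, river 6
min |a| on river = 2

2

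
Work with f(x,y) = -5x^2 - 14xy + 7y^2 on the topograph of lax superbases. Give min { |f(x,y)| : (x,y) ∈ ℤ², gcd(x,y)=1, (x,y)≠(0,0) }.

descent: ρ → (7,14,-5)  [lands on river]
river: ρ → (-5,16,4)
river: ρ → (4,16,-5)
river: ρ → (-5,14,7)
closes: descent 1, river 4
min |a| on river = 4

4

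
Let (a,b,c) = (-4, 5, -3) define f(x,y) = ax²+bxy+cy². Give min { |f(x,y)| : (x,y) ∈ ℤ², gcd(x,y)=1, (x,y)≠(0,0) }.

translate: b→3 (≡-5 mod 8), so (4,-5,3)→(4,3,2)
flip: (4,3,2)→(2,-3,4)
translate: b→1 (≡-3 mod 4), so (2,-3,4)→(2,1,3)
reduced (well bottom): (2,1,3) with a≤c, −a<b≤a
well minimum |f| = |-2| = 2 (negative-definite)

2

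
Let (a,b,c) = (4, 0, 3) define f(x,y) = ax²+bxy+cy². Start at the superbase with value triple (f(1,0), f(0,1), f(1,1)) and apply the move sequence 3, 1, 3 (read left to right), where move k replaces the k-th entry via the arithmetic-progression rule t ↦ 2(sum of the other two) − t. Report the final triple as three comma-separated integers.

start (4,3,7) = (f(1,0),f(0,1),f(1,1))
replace slot 3: 2·(4+3) − 7 = 7 → (4,3,7)
replace slot 1: 2·(3+7) − 4 = 16 → (16,3,7)
replace slot 3: 2·(16+3) − 7 = 31 → (16,3,31)

16,3,31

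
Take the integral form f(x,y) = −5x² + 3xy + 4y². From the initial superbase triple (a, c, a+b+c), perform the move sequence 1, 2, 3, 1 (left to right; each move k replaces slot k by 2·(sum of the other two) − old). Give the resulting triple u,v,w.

start (-5,4,2) = (f(1,0),f(0,1),f(1,1))
replace slot 1: 2·(4+2) − (-5) = 17 → (17,4,2)
replace slot 2: 2·(17+2) − 4 = 34 → (17,34,2)
replace slot 3: 2·(17+34) − 2 = 100 → (17,34,100)
replace slot 1: 2·(34+100) − 17 = 251 → (251,34,100)

251,34,100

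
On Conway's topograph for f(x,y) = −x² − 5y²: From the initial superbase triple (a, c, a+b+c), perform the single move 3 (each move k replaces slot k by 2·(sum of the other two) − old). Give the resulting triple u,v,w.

start (-1,-5,-6) = (f(1,0),f(0,1),f(1,1))
replace slot 3: 2·((-1)+(-5)) − (-6) = -6 → (-1,-5,-6)

-1,-5,-6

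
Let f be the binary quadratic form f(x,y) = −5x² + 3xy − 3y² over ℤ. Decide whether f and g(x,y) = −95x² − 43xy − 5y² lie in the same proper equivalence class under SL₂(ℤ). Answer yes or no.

D₁ = -51, D₂ = -51
f is negative-definite; reduce −f:
−f: flip: (5,-3,3)→(3,3,5)
−f: reduced (well bottom): (3,3,5) with a≤c, −a<b≤a
flip sign back: reduced form of f is (-3,-3,-5)
g is negative-definite; reduce −g:
−g: flip: (95,43,5)→(5,-43,95)
−g: translate: b→-3 (≡-43 mod 10), so (5,-43,95)→(5,-3,3)
−g: flip: (5,-3,3)→(3,3,5)
−g: reduced (well bottom): (3,3,5) with a≤c, −a<b≤a
flip sign back: reduced form of g is (-3,-3,-5)
reduced forms (-3, -3, -5) vs (-3, -3, -5) ⇒ equivalent

yes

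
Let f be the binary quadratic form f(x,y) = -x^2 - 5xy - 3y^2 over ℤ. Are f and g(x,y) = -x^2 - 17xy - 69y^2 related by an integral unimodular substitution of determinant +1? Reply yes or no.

D₁ = 13, D₂ = 13
river cycle of f (length 2): (1, 3, -1), (-1, 3, 1)
river cycle of g (length 2): (-1, 3, 1), (1, 3, -1)
cycles coincide ⇒ equivalent

yes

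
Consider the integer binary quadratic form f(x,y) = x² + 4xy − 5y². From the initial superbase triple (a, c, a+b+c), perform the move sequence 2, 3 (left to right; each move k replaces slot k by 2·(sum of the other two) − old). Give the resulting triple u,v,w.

start (1,-5,0) = (f(1,0),f(0,1),f(1,1))
replace slot 2: 2·(1+0) − (-5) = 7 → (1,7,0)
replace slot 3: 2·(1+7) − 0 = 16 → (1,7,16)

1,7,16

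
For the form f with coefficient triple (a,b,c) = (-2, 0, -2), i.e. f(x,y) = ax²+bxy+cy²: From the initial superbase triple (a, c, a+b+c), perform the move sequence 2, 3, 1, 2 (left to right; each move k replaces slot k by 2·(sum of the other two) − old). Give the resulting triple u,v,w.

start (-2,-2,-4) = (f(1,0),f(0,1),f(1,1))
replace slot 2: 2·((-2)+(-4)) − (-2) = -10 → (-2,-10,-4)
replace slot 3: 2·((-2)+(-10)) − (-4) = -20 → (-2,-10,-20)
replace slot 1: 2·((-10)+(-20)) − (-2) = -58 → (-58,-10,-20)
replace slot 2: 2·((-58)+(-20)) − (-10) = -146 → (-58,-146,-20)

-58,-146,-20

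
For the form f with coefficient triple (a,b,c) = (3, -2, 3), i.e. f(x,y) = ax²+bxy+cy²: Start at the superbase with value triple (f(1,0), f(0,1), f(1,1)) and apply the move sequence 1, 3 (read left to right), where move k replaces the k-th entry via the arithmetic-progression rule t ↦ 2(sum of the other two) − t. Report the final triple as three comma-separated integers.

start (3,3,4) = (f(1,0),f(0,1),f(1,1))
replace slot 1: 2·(3+4) − 3 = 11 → (11,3,4)
replace slot 3: 2·(11+3) − 4 = 24 → (11,3,24)

11,3,24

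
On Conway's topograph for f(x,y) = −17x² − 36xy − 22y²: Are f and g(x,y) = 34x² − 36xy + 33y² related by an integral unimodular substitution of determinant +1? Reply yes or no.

D₁ = -200, D₂ = -3192
discriminants differ ⇒ not SL₂(ℤ)-equivalent

no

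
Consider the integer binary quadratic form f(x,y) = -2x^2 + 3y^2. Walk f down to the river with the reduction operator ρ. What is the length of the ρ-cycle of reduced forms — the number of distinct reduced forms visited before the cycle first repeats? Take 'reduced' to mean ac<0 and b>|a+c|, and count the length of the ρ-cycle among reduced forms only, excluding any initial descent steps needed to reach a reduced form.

D = 24, ⌊√D⌋ = 4
descent: ρ → (3,0,-2)
descent: ρ → (-2,4,1)  [lands on river]
river: ρ → (1,4,-2)
ρ-cycle length = 2 (tail of 2 descent steps not counted)

2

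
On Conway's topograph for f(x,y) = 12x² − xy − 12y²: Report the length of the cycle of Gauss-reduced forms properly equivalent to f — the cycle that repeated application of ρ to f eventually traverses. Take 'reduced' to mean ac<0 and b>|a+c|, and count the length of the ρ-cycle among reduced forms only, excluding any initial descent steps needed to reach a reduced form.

D = 577, ⌊√D⌋ = 24
descent: ρ → (-12,1,12)  [lands on river]
river: ρ → (12,23,-1)
river: ρ → (-1,23,12)
river: ρ → (12,1,-12)
river: ρ → (-12,23,1)
river: ρ → (1,23,-12)
ρ-cycle length = 6 (tail of 1 descent step not counted)

6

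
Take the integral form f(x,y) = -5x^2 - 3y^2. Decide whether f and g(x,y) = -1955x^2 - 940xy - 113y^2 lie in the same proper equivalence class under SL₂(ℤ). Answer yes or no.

D₁ = -60, D₂ = -60
f is negative-definite; reduce −f:
−f: flip: (5,0,3)→(3,0,5)
−f: reduced (well bottom): (3,0,5) with a≤c, −a<b≤a
flip sign back: reduced form of f is (-3,0,-5)
g is negative-definite; reduce −g:
−g: flip: (1955,940,113)→(113,-940,1955)
−g: translate: b→-36 (≡-940 mod 226), so (113,-940,1955)→(113,-36,3)
−g: flip: (113,-36,3)→(3,36,113)
−g: translate: b→0 (≡36 mod 6), so (3,36,113)→(3,0,5)
−g: reduced (well bottom): (3,0,5) with a≤c, −a<b≤a
flip sign back: reduced form of g is (-3,0,-5)
reduced forms (-3, 0, -5) vs (-3, 0, -5) ⇒ equivalent

yes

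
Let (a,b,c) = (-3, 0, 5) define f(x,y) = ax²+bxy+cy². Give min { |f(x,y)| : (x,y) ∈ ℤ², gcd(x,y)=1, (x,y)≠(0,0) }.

descent: ρ → (5,0,-3)
descent: ρ → (-3,6,2)  [lands on river]
river: ρ → (2,6,-3)
closes: descent 2, river 2
min |a| on river = 2

2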